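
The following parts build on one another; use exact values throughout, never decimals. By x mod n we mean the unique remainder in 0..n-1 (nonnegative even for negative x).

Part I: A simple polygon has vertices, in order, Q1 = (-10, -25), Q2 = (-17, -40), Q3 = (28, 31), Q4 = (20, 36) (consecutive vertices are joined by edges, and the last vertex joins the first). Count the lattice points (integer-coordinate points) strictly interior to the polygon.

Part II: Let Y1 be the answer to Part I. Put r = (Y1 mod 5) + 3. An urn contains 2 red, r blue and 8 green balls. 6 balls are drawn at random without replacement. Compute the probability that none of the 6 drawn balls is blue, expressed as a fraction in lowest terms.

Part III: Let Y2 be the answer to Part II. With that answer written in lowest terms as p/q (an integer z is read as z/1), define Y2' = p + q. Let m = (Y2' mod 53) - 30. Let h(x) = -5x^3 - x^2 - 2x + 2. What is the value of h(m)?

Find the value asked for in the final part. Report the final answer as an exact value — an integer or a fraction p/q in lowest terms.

Part I: cross terms: (-10*-40 - -17*-25)=-25, (-17*31 - 28*-40)=593, (28*36 - 20*31)=388, (20*-25 - -10*36)=-140; twice the area = |816| = 816; area = 408; boundary points = 1 + 1 + 1 + 1 = 4; strictly interior points = area - boundary/2 + 1 = 407; answer 407
Part II: Y1 = 407; r = 5; total draws C(15,6) = 5005; favorable C(10,6) = 210; P = 6/143; answer 6/143
Part III: Y2 = 6/143; threaded value p + q = 149; m = 13; -5*(13)^3 - 1*(13)^2 - 2*(13)^1 + 2 = (-10985) + (-169) + (-26) + (2) = -11178; answer -11178

-11178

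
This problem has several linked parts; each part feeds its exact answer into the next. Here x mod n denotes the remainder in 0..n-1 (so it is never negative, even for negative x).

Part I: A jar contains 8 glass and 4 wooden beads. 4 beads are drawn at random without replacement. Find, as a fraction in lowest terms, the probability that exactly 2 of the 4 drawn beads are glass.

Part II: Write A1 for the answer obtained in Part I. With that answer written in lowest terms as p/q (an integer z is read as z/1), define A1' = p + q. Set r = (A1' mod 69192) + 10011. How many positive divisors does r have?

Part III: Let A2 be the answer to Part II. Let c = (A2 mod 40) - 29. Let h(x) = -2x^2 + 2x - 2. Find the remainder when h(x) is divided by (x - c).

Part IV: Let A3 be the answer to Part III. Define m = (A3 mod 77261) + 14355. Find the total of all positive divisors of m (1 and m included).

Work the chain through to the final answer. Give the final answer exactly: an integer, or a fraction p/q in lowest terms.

217728

Part I: total draws C(12,4) = 495; favorable C(8,2)*C(4,2) = 168; P = 56/165; answer 56/165
Part II: A1 = 56/165; threaded value p + q = 221; r = 10232; 10232 = 2^3 * 1279; number of divisors = (3+1) * (1+1) = 8; answer 8
Part III: A2 = 8; c = -21; remainder = value at the root: -2*(-21)^2 + 2*(-21)^1 - 2 = (-882) + (-42) + (-2) = -926; answer -926
Part IV: A3 = -926; m = 90690; 90690 = 2 * 3 * 5 * 3023; sigma = (1 + 2) * (1 + 3) * (1 + 5) * (1 + 3023) = 3 * 4 * 6 * 3024 = 217728; answer 217728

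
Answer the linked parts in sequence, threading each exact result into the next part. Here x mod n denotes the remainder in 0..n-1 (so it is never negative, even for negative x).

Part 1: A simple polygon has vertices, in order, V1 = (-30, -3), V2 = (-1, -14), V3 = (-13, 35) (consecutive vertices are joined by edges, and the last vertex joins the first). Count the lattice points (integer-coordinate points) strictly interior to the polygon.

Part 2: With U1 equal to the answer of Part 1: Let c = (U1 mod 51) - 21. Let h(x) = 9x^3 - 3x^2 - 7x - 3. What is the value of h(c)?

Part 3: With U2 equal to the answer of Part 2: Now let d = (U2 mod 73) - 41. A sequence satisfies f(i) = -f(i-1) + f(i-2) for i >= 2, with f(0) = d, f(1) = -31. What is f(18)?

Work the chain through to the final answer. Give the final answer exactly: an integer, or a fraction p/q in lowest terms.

17821

Part 1: cross terms: (-30*-14 - -1*-3)=417, (-1*35 - -13*-14)=-217, (-13*-3 - -30*35)=1089; twice the area = |1289| = 1289; area = 1289/2; boundary points = 1 + 1 + 1 = 3; strictly interior points = area - boundary/2 + 1 = 644; answer 644
Part 2: U1 = 644; c = 11; 9*(11)^3 - 3*(11)^2 - 7*(11)^1 - 3 = (11979) + (-363) + (-77) + (-3) = 11536; answer 11536
Part 3: U2 = 11536; d = -39; f(2) = -1*(-31) + 1*(-39) = -8; iterating: f(2)=-8, f(3)=-23, f(4)=15, f(5)=-38, f(6)=53, f(7)=-91, f(8)=144, f(9)=-235, f(10)=379, f(11)=-614, f(12)=993, f(13)=-1607, f(14)=2600, f(15)=-4207, f(16)=6807, f(17)=-11014, f(18)=17821; answer 17821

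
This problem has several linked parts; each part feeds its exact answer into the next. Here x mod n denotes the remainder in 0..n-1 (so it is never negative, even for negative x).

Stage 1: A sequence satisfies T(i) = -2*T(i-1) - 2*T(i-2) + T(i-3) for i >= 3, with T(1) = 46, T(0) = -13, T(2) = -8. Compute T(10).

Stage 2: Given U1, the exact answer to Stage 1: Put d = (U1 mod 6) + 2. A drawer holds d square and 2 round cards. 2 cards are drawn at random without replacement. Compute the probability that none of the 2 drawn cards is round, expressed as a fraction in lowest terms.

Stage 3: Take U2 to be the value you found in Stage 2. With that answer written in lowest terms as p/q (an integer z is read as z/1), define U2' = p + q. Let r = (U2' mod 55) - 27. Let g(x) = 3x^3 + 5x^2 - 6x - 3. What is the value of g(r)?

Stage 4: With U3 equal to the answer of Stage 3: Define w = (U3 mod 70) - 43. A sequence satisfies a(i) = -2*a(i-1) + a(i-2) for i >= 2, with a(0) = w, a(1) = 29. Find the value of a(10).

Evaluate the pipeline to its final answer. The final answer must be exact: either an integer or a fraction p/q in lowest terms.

-84722

Stage 1: T(3) = -2*(-8) - 2*(46) + 1*(-13) = -89; iterating: T(3)=-89, T(4)=240, T(5)=-310, T(6)=51, T(7)=758, T(8)=-1928, T(9)=2391, T(10)=-168; answer -168
Stage 2: U1 = -168; d = 2; total draws C(4,2) = 6; favorable C(2,2) = 1; P = 1/6; answer 1/6
Stage 3: U2 = 1/6; threaded value p + q = 7; r = -20; 3*(-20)^3 + 5*(-20)^2 - 6*(-20)^1 - 3 = (-24000) + (2000) + (120) + (-3) = -21883; answer -21883
Stage 4: U3 = -21883; w = -16; a(2) = -2*(29) + 1*(-16) = -74; iterating: a(2)=-74, a(3)=177, a(4)=-428, a(5)=1033, a(6)=-2494, a(7)=6021, a(8)=-14536, a(9)=35093, a(10)=-84722; answer -84722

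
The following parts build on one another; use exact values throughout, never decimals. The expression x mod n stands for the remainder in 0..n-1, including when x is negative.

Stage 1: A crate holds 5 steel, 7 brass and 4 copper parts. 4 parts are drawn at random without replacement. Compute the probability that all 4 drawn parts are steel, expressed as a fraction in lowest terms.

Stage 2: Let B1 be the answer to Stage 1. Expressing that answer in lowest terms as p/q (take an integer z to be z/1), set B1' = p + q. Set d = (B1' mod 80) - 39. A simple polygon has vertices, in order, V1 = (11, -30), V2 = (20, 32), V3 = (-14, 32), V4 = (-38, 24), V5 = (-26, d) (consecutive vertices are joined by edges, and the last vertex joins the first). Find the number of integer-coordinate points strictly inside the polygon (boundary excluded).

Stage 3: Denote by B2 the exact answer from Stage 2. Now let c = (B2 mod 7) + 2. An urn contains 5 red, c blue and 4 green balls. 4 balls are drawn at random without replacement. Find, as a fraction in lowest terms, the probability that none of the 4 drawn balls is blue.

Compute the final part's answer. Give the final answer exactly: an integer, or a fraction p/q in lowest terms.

18/143

Stage 1: total draws C(16,4) = 1820; favorable C(5,4) = 5; P = 1/364; answer 1/364
Stage 2: B1 = 1/364; threaded value p + q = 365; d = 6; cross terms: (11*32 - 20*-30)=952, (20*32 - -14*32)=1088, (-14*24 - -38*32)=880, (-38*6 - -26*24)=396, (-26*-30 - 11*6)=714; twice the area = |4030| = 4030; area = 2015; boundary points = 1 + 34 + 8 + 6 + 1 = 50; strictly interior points = area - boundary/2 + 1 = 1991; answer 1991
Stage 3: B2 = 1991; c = 5; total draws C(14,4) = 1001; favorable C(9,4) = 126; P = 18/143; answer 18/143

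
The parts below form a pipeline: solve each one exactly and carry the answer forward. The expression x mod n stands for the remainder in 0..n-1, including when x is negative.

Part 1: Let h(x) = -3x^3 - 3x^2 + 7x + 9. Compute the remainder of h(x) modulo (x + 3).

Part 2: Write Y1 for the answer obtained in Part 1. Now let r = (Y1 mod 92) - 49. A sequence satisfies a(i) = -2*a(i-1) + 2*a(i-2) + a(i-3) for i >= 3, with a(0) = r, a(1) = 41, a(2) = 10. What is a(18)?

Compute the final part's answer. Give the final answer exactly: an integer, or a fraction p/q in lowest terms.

-52266575

Part 1: remainder = value at the root: -3*(-3)^3 - 3*(-3)^2 + 7*(-3)^1 + 9 = (81) + (-27) + (-21) + (9) = 42; answer 42
Part 2: Y1 = 42; r = -7; a(3) = -2*(10) + 2*(41) + 1*(-7) = 55; iterating: a(3)=55, a(4)=-49, a(5)=218, a(6)=-479, a(7)=1345, a(8)=-3430, a(9)=9071, a(10)=-23657, a(11)=62026, a(12)=-162295, a(13)=424985, a(14)=-1112534, a(15)=2912743, a(16)=-7625569, a(17)=19964090, a(18)=-52266575; answer -52266575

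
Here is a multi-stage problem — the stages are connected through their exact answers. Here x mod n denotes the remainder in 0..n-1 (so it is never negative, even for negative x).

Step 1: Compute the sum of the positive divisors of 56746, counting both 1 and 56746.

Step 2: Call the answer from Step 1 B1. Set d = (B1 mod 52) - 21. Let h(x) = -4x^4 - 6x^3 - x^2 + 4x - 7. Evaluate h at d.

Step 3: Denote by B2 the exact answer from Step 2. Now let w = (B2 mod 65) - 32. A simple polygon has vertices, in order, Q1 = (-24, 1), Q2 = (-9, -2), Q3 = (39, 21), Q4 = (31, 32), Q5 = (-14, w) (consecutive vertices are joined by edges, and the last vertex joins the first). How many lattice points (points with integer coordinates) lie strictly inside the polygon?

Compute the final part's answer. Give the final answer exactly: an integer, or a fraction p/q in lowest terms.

733

Step 1: 56746 = 2 * 17 * 1669; sigma = (1 + 2) * (1 + 17) * (1 + 1669) = 3 * 18 * 1670 = 90180; answer 90180
Step 2: B1 = 90180; d = -9; -4*(-9)^4 - 6*(-9)^3 - 1*(-9)^2 + 4*(-9)^1 - 7 = (-26244) + (4374) + (-81) + (-36) + (-7) = -21994; answer -21994
Step 3: B2 = -21994; w = 9; cross terms: (-24*-2 - -9*1)=57, (-9*21 - 39*-2)=-111, (39*32 - 31*21)=597, (31*9 - -14*32)=727, (-14*1 - -24*9)=202; twice the area = |1472| = 1472; area = 736; boundary points = 3 + 1 + 1 + 1 + 2 = 8; strictly interior points = area - boundary/2 + 1 = 733; answer 733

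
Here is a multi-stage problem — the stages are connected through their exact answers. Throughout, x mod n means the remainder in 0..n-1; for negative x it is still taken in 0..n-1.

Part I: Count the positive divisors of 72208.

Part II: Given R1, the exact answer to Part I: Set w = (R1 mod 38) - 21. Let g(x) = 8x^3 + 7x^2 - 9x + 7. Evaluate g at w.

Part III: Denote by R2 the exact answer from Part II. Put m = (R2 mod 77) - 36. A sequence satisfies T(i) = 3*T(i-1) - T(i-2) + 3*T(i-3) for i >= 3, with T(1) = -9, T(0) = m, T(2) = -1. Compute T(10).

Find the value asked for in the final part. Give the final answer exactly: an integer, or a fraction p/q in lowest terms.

-177121

Part I: 72208 = 2^4 * 4513; number of divisors = (4+1) * (1+1) = 10; answer 10
Part II: R1 = 10; w = -11; 8*(-11)^3 + 7*(-11)^2 - 9*(-11)^1 + 7 = (-10648) + (847) + (99) + (7) = -9695; answer -9695
Part III: R2 = -9695; m = -29; T(3) = 3*(-1) - 1*(-9) + 3*(-29) = -81; iterating: T(3)=-81, T(4)=-269, T(5)=-729, T(6)=-2161, T(7)=-6561, T(8)=-19709, T(9)=-59049, T(10)=-177121; answer -177121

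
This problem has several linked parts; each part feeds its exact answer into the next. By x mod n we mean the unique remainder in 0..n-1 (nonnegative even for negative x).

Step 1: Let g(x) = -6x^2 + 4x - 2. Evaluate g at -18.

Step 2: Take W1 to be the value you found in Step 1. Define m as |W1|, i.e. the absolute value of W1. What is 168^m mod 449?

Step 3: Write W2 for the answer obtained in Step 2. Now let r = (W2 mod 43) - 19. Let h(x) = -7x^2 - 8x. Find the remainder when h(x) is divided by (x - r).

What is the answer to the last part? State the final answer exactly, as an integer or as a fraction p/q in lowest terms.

Step 1: -6*(-18)^2 + 4*(-18)^1 - 2 = (-1944) + (-72) + (-2) = -2018; answer -2018
Step 2: W1 = -2018; m = 2018; squarings mod 449: 168^1=168, 168^2=386, 168^4=377, 168^8=245, 168^16=308, 168^32=125, 168^64=359, 168^128=18, 168^256=324, 168^512=359, 168^1024=18; 168^2018 = 168^2 * 168^32 * 168^64 * 168^128 * 168^256 * 168^512 * 168^1024 = 63 (mod 449); answer 63
Step 3: W2 = 63; r = 1; remainder = value at the root: -7*(1)^2 - 8*(1)^1 = (-7) + (-8) = -15; answer -15

-15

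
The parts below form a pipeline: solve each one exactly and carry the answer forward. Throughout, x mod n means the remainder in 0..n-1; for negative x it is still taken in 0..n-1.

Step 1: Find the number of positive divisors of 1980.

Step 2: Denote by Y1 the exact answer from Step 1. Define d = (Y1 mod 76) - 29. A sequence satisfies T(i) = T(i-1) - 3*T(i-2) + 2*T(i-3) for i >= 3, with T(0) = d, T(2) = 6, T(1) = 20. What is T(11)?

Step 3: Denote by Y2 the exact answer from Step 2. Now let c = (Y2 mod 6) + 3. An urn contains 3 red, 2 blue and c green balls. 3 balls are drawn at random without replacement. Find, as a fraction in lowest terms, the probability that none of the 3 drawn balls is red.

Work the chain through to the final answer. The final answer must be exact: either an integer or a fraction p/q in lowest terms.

21/55

Step 1: 1980 = 2^2 * 3^2 * 5 * 11; number of divisors = (2+1) * (2+1) * (1+1) * (1+1) = 36; answer 36
Step 2: Y1 = 36; d = 7; T(3) = 1*(6) - 3*(20) + 2*(7) = -40; iterating: T(3)=-40, T(4)=-18, T(5)=114, T(6)=88, T(7)=-290, T(8)=-326, T(9)=720, T(10)=1118, T(11)=-1694; answer -1694
Step 3: Y2 = -1694; c = 7; total draws C(12,3) = 220; favorable C(9,3) = 84; P = 21/55; answer 21/55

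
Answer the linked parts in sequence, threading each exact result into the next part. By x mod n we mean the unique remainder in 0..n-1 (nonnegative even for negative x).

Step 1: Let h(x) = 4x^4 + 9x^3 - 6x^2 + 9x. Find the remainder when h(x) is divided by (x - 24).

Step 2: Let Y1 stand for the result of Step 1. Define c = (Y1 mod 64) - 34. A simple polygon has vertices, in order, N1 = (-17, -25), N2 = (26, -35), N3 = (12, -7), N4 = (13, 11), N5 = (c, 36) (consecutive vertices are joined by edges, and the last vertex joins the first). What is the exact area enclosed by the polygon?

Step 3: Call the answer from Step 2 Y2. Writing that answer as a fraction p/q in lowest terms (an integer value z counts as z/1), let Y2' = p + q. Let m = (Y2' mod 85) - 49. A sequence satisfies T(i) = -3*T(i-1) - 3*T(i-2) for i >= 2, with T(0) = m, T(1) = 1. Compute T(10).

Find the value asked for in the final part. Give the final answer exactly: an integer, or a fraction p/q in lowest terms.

-2187

Step 1: remainder = value at the root: 4*(24)^4 + 9*(24)^3 - 6*(24)^2 + 9*(24)^1 = (1327104) + (124416) + (-3456) + (216) = 1448280; answer 1448280
Step 2: Y1 = 1448280; c = -10; cross terms: (-17*-35 - 26*-25)=1245, (26*-7 - 12*-35)=238, (12*11 - 13*-7)=223, (13*36 - -10*11)=578, (-10*-25 - -17*36)=862; twice the area = |3146| = 3146; area = 1573; answer 1573
Step 3: Y2 = 1573; threaded value p + q = 1574; m = -5; T(2) = -3*(1) - 3*(-5) = 12; iterating: T(2)=12, T(3)=-39, T(4)=81, T(5)=-126, T(6)=135, T(7)=-27, T(8)=-324, T(9)=1053, T(10)=-2187; answer -2187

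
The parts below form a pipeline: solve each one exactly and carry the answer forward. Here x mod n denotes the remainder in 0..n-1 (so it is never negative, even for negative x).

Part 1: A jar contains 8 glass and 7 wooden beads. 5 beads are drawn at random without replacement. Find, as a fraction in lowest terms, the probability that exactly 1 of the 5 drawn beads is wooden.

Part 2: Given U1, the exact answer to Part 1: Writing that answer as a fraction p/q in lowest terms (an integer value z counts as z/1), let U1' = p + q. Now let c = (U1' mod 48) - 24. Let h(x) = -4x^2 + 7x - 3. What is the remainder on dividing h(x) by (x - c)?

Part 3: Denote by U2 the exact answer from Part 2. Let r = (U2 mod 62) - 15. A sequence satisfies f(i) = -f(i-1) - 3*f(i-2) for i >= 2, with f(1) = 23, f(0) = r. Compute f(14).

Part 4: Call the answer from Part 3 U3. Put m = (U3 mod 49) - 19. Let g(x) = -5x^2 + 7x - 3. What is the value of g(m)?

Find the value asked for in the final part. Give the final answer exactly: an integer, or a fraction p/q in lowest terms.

-1023

Part 1: total draws C(15,5) = 3003; favorable C(7,1)*C(8,4) = 490; P = 70/429; answer 70/429
Part 2: U1 = 70/429; threaded value p + q = 499; c = -5; remainder = value at the root: -4*(-5)^2 + 7*(-5)^1 - 3 = (-100) + (-35) + (-3) = -138; answer -138
Part 3: U2 = -138; r = 33; f(2) = -1*(23) - 3*(33) = -122; iterating: f(2)=-122, f(3)=53, f(4)=313, f(5)=-472, f(6)=-467, f(7)=1883, f(8)=-482, f(9)=-5167, f(10)=6613, f(11)=8888, f(12)=-28727, f(13)=2063, f(14)=84118; answer 84118
Part 4: U3 = 84118; m = 15; -5*(15)^2 + 7*(15)^1 - 3 = (-1125) + (105) + (-3) = -1023; answer -1023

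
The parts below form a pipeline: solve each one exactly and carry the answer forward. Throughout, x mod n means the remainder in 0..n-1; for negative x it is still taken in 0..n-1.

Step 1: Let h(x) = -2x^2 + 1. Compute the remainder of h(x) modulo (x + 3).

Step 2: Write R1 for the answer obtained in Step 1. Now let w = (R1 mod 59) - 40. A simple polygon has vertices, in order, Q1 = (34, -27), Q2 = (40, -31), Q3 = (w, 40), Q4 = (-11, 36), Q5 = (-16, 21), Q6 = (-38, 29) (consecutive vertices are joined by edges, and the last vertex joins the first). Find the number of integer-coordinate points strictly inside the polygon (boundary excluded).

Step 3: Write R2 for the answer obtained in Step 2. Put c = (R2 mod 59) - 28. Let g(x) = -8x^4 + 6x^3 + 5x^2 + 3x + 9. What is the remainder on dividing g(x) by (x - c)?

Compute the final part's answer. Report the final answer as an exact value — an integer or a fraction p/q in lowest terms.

-16875

Step 1: remainder = value at the root: -2*(-3)^2 + 1 = (-18) + (1) = -17; answer -17
Step 2: R1 = -17; w = 2; cross terms: (34*-31 - 40*-27)=26, (40*40 - 2*-31)=1662, (2*36 - -11*40)=512, (-11*21 - -16*36)=345, (-16*29 - -38*21)=334, (-38*-27 - 34*29)=40; twice the area = |2919| = 2919; area = 2919/2; boundary points = 2 + 1 + 1 + 5 + 2 + 8 = 19; strictly interior points = area - boundary/2 + 1 = 1451; answer 1451
Step 3: R2 = 1451; c = 7; remainder = value at the root: -8*(7)^4 + 6*(7)^3 + 5*(7)^2 + 3*(7)^1 + 9 = (-19208) + (2058) + (245) + (21) + (9) = -16875; answer -16875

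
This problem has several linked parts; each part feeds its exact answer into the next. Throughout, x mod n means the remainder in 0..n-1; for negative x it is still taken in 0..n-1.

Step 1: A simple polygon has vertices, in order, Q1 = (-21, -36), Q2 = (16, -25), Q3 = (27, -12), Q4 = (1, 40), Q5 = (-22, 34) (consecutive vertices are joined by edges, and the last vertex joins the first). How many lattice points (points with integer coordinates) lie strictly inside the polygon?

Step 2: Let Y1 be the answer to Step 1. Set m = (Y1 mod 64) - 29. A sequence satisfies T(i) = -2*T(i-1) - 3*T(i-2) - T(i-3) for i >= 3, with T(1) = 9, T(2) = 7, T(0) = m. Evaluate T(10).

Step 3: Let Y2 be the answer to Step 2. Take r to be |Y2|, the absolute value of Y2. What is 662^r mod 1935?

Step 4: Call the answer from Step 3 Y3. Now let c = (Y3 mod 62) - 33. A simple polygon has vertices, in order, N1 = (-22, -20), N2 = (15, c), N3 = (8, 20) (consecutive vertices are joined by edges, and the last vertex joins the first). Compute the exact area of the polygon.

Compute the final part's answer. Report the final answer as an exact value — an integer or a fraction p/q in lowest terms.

665

Step 1: cross terms: (-21*-25 - 16*-36)=1101, (16*-12 - 27*-25)=483, (27*40 - 1*-12)=1092, (1*34 - -22*40)=914, (-22*-36 - -21*34)=1506; twice the area = |5096| = 5096; area = 2548; boundary points = 1 + 1 + 26 + 1 + 1 = 30; strictly interior points = area - boundary/2 + 1 = 2534; answer 2534
Step 2: Y1 = 2534; m = 9; T(3) = -2*(7) - 3*(9) - 1*(9) = -50; iterating: T(3)=-50, T(4)=70, T(5)=3, T(6)=-166, T(7)=253, T(8)=-11, T(9)=-571, T(10)=922; answer 922
Step 3: Y2 = 922; r = 922; squarings mod 1935: 662^1=662, 662^2=934, 662^4=1606, 662^8=1816, 662^16=616, 662^32=196, 662^64=1651, 662^128=1321, 662^256=1606, 662^512=1816; 662^922 = 662^2 * 662^8 * 662^16 * 662^128 * 662^256 * 662^512 = 1444 (mod 1935); answer 1444
Step 4: Y3 = 1444; c = -15; cross terms: (-22*-15 - 15*-20)=630, (15*20 - 8*-15)=420, (8*-20 - -22*20)=280; twice the area = |1330| = 1330; area = 665; answer 665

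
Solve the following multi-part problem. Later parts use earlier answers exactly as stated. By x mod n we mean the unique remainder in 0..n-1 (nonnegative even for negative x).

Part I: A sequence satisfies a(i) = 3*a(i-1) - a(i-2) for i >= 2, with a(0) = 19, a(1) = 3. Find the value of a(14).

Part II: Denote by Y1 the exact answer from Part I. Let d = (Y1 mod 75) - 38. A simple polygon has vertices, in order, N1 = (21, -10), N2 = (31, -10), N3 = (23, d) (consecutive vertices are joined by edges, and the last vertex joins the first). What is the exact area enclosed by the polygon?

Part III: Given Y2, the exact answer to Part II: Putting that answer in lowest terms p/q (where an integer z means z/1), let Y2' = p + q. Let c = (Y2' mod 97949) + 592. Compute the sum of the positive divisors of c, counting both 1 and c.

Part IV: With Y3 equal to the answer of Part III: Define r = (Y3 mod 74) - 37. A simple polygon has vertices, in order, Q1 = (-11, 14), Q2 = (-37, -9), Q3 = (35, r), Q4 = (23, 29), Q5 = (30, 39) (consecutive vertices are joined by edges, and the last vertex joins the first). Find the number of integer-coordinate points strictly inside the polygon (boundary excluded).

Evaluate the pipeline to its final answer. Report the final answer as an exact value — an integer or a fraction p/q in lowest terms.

1254

Part I: a(2) = 3*(3) - 1*(19) = -10; iterating: a(2)=-10, a(3)=-33, a(4)=-89, a(5)=-234, a(6)=-613, a(7)=-1605, a(8)=-4202, a(9)=-11001, a(10)=-28801, a(11)=-75402, a(12)=-197405, a(13)=-516813, a(14)=-1353034; answer -1353034
Part II: Y1 = -1353034; d = 3; cross terms: (21*-10 - 31*-10)=100, (31*3 - 23*-10)=323, (23*-10 - 21*3)=-293; twice the area = |130| = 130; area = 65; answer 65
Part III: Y2 = 65; threaded value p + q = 66; c = 658; 658 = 2 * 7 * 47; sigma = (1 + 2) * (1 + 7) * (1 + 47) = 3 * 8 * 48 = 1152; answer 1152
Part IV: Y3 = 1152; r = 5; cross terms: (-11*-9 - -37*14)=617, (-37*5 - 35*-9)=130, (35*29 - 23*5)=900, (23*39 - 30*29)=27, (30*14 - -11*39)=849; twice the area = |2523| = 2523; area = 2523/2; boundary points = 1 + 2 + 12 + 1 + 1 = 17; strictly interior points = area - boundary/2 + 1 = 1254; answer 1254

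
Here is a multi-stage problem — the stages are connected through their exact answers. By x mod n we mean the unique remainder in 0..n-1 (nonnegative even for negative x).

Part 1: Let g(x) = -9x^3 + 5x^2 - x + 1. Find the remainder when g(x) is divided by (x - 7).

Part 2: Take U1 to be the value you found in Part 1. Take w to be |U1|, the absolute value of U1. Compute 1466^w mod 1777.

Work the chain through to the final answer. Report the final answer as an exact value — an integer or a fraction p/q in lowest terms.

481

Part 1: remainder = value at the root: -9*(7)^3 + 5*(7)^2 - 1*(7)^1 + 1 = (-3087) + (245) + (-7) + (1) = -2848; answer -2848
Part 2: U1 = -2848; w = 2848; squarings mod 1777: 1466^1=1466, 1466^2=763, 1466^4=1090, 1466^8=1064, 1466^16=147, 1466^32=285, 1466^64=1260, 1466^128=739, 1466^256=582, 1466^512=1094, 1466^1024=915, 1466^2048=258; 1466^2848 = 1466^32 * 1466^256 * 1466^512 * 1466^2048 = 481 (mod 1777); answer 481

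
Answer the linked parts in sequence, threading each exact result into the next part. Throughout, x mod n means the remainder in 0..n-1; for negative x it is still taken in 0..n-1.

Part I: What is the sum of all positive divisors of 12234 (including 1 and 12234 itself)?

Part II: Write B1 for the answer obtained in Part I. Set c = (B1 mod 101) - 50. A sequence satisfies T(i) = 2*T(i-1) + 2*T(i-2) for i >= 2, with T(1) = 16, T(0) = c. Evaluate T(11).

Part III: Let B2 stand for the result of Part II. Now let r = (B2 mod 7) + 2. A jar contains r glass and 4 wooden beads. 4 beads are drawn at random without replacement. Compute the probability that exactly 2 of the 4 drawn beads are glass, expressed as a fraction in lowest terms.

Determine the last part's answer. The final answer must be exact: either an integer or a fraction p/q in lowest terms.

Part I: 12234 = 2 * 3 * 2039; sigma = (1 + 2) * (1 + 3) * (1 + 2039) = 3 * 4 * 2040 = 24480; answer 24480
Part II: B1 = 24480; c = -12; T(2) = 2*(16) + 2*(-12) = 8; iterating: T(2)=8, T(3)=48, T(4)=112, T(5)=320, T(6)=864, T(7)=2368, T(8)=6464, T(9)=17664, T(10)=48256, T(11)=131840; answer 131840
Part III: B2 = 131840; r = 4; total draws C(8,4) = 70; favorable C(4,2)*C(4,2) = 36; P = 18/35; answer 18/35

18/35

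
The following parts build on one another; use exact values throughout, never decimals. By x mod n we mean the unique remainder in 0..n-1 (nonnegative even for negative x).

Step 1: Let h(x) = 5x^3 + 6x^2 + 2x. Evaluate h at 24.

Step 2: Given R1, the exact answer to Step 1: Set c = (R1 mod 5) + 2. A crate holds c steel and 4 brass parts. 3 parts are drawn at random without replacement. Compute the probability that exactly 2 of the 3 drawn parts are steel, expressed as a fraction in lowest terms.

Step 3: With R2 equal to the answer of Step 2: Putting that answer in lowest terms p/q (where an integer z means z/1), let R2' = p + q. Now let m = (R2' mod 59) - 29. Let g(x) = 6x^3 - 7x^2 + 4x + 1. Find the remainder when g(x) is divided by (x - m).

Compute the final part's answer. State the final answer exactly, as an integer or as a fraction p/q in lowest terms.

Step 1: 5*(24)^3 + 6*(24)^2 + 2*(24)^1 = (69120) + (3456) + (48) = 72624; answer 72624
Step 2: R1 = 72624; c = 6; total draws C(10,3) = 120; favorable C(6,2)*C(4,1) = 60; P = 1/2; answer 1/2
Step 3: R2 = 1/2; threaded value p + q = 3; m = -26; remainder = value at the root: 6*(-26)^3 - 7*(-26)^2 + 4*(-26)^1 + 1 = (-105456) + (-4732) + (-104) + (1) = -110291; answer -110291

-110291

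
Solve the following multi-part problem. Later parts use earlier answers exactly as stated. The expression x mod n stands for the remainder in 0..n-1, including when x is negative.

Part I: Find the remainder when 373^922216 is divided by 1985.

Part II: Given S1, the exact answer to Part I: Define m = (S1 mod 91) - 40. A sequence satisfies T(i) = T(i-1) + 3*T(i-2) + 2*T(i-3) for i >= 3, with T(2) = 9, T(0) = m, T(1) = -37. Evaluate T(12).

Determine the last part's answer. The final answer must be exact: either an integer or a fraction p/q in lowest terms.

Part I: squarings mod 1985: 373^1=373, 373^2=179, 373^4=281, 373^8=1546, 373^16=176, 373^32=1201, 373^64=1291, 373^128=1266, 373^256=861, 373^512=916, 373^1024=1386, 373^2048=1501, 373^4096=26, 373^8192=676, 373^16384=426, 373^32768=841, 373^65536=621, 373^131072=551, 373^262144=1881, 373^524288=891; 373^922216 = 373^8 * 373^32 * 373^64 * 373^512 * 373^4096 * 373^131072 * 373^262144 * 373^524288 = 1661 (mod 1985); answer 1661
Part II: S1 = 1661; m = -17; T(3) = 1*(9) + 3*(-37) + 2*(-17) = -136; iterating: T(3)=-136, T(4)=-183, T(5)=-573, T(6)=-1394, T(7)=-3479, T(8)=-8807, T(9)=-22032, T(10)=-55411, T(11)=-139121, T(12)=-349418; answer -349418

-349418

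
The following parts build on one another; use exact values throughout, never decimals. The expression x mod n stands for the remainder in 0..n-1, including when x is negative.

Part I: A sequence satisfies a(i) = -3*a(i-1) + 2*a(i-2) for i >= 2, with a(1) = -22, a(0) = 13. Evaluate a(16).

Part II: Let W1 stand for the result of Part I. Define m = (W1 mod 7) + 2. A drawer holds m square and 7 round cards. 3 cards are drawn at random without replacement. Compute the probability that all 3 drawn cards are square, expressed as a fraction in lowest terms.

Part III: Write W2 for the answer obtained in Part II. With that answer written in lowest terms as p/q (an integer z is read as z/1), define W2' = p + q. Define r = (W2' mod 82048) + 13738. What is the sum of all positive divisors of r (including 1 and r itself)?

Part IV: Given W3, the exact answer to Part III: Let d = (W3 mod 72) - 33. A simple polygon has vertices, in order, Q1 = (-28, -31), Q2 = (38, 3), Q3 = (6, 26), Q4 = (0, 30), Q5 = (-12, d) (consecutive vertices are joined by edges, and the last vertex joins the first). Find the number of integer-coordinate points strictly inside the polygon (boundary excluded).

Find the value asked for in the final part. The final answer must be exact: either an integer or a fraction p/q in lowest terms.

1358

Part I: a(2) = -3*(-22) + 2*(13) = 92; iterating: a(2)=92, a(3)=-320, a(4)=1144, a(5)=-4072, a(6)=14504, a(7)=-51656, a(8)=183976, a(9)=-655240, a(10)=2333672, a(11)=-8311496, a(12)=29601832, a(13)=-105428488, a(14)=375489128, a(15)=-1337324360, a(16)=4762951336; answer 4762951336
Part II: W1 = 4762951336; m = 5; total draws C(12,3) = 220; favorable C(5,3) = 10; P = 1/22; answer 1/22
Part III: W2 = 1/22; threaded value p + q = 23; r = 13761; 13761 = 3^2 * 11 * 139; sigma = (1 + 3 + 9) * (1 + 11) * (1 + 139) = 13 * 12 * 140 = 21840; answer 21840
Part IV: W3 = 21840; d = -9; cross terms: (-28*3 - 38*-31)=1094, (38*26 - 6*3)=970, (6*30 - 0*26)=180, (0*-9 - -12*30)=360, (-12*-31 - -28*-9)=120; twice the area = |2724| = 2724; area = 1362; boundary points = 2 + 1 + 2 + 3 + 2 = 10; strictly interior points = area - boundary/2 + 1 = 1358; answer 1358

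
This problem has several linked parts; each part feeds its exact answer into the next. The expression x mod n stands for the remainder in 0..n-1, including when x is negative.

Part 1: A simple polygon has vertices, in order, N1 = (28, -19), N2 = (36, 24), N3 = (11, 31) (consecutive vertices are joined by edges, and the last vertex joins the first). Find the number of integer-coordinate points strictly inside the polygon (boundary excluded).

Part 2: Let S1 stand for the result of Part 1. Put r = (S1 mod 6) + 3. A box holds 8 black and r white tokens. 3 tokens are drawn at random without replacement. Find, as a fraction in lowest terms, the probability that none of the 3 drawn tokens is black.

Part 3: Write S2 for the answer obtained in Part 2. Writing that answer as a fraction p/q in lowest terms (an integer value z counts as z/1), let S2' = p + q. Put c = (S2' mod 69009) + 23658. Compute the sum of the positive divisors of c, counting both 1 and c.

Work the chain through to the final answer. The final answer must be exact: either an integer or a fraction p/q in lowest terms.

Part 1: cross terms: (28*24 - 36*-19)=1356, (36*31 - 11*24)=852, (11*-19 - 28*31)=-1077; twice the area = |1131| = 1131; area = 1131/2; boundary points = 1 + 1 + 1 = 3; strictly interior points = area - boundary/2 + 1 = 565; answer 565
Part 2: S1 = 565; r = 4; total draws C(12,3) = 220; favorable C(4,3) = 4; P = 1/55; answer 1/55
Part 3: S2 = 1/55; threaded value p + q = 56; c = 23714; 23714 = 2 * 71 * 167; sigma = (1 + 2) * (1 + 71) * (1 + 167) = 3 * 72 * 168 = 36288; answer 36288

36288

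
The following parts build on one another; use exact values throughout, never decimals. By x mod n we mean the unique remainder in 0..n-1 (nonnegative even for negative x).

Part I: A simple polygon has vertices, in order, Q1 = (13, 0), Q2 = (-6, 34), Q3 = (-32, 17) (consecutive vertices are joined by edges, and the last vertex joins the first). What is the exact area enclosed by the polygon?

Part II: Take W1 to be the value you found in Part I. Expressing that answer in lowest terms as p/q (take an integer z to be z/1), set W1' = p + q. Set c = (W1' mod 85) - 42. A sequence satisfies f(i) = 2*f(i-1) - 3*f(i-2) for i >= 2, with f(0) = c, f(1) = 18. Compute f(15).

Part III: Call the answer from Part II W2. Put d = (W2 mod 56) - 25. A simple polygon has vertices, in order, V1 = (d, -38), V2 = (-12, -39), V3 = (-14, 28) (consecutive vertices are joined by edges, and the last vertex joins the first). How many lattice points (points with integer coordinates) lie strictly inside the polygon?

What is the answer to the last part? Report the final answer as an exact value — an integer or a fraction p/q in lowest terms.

636

Part I: cross terms: (13*34 - -6*0)=442, (-6*17 - -32*34)=986, (-32*0 - 13*17)=-221; twice the area = |1207| = 1207; area = 1207/2; answer 1207/2
Part II: W1 = 1207/2; threaded value p + q = 1209; c = -23; f(2) = 2*(18) - 3*(-23) = 105; iterating: f(2)=105, f(3)=156, f(4)=-3, f(5)=-474, f(6)=-939, f(7)=-456, f(8)=1905, f(9)=5178, f(10)=4641, f(11)=-6252, f(12)=-26427, f(13)=-34098, f(14)=11085, f(15)=124464; answer 124464
Part III: W2 = 124464; d = 7; cross terms: (7*-39 - -12*-38)=-729, (-12*28 - -14*-39)=-882, (-14*-38 - 7*28)=336; twice the area = |-1275| = 1275; area = 1275/2; boundary points = 1 + 1 + 3 = 5; strictly interior points = area - boundary/2 + 1 = 636; answer 636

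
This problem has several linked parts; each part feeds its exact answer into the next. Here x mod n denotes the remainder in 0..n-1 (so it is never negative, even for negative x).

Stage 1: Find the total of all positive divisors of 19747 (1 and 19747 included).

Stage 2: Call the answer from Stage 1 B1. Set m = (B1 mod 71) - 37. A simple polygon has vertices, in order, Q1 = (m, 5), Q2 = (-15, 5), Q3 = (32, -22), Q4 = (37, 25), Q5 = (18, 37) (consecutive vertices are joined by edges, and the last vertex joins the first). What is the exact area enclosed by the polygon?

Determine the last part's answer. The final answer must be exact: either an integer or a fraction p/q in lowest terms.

1274

Stage 1: 19747 = 7^2 * 13 * 31; sigma = (1 + 7 + 49) * (1 + 13) * (1 + 31) = 57 * 14 * 32 = 25536; answer 25536
Stage 2: B1 = 25536; m = 10; cross terms: (10*5 - -15*5)=125, (-15*-22 - 32*5)=170, (32*25 - 37*-22)=1614, (37*37 - 18*25)=919, (18*5 - 10*37)=-280; twice the area = |2548| = 2548; area = 1274; answer 1274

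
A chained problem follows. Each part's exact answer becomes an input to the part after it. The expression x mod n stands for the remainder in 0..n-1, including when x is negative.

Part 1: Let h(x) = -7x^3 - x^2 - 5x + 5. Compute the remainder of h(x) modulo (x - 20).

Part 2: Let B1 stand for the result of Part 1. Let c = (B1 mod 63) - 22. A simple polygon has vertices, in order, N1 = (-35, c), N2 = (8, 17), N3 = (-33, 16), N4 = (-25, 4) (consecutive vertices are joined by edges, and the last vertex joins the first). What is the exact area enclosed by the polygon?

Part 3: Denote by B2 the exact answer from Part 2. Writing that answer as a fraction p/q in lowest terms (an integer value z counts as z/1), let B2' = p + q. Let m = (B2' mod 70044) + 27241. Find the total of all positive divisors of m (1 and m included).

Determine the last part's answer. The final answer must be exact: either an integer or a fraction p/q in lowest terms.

Part 1: remainder = value at the root: -7*(20)^3 - 1*(20)^2 - 5*(20)^1 + 5 = (-56000) + (-400) + (-100) + (5) = -56495; answer -56495
Part 2: B1 = -56495; c = -6; cross terms: (-35*17 - 8*-6)=-547, (8*16 - -33*17)=689, (-33*4 - -25*16)=268, (-25*-6 - -35*4)=290; twice the area = |700| = 700; area = 350; answer 350
Part 3: B2 = 350; threaded value p + q = 351; m = 27592; 27592 = 2^3 * 3449; sigma = (1 + 2 + 4 + 8) * (1 + 3449) = 15 * 3450 = 51750; answer 51750

51750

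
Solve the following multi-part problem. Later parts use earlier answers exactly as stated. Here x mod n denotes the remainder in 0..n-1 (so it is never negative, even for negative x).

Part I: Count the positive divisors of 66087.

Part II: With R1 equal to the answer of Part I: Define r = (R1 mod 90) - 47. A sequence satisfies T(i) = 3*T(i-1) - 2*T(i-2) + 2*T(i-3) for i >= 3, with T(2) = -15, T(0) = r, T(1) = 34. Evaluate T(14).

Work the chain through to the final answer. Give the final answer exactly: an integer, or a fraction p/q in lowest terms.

-4168579

Part I: 66087 = 3^2 * 7 * 1049; number of divisors = (2+1) * (1+1) * (1+1) = 12; answer 12
Part II: R1 = 12; r = -35; T(3) = 3*(-15) - 2*(34) + 2*(-35) = -183; iterating: T(3)=-183, T(4)=-451, T(5)=-1017, T(6)=-2515, T(7)=-6413, T(8)=-16243, T(9)=-40933, T(10)=-103139, T(11)=-260037, T(12)=-655699, T(13)=-1653301, T(14)=-4168579; answer -4168579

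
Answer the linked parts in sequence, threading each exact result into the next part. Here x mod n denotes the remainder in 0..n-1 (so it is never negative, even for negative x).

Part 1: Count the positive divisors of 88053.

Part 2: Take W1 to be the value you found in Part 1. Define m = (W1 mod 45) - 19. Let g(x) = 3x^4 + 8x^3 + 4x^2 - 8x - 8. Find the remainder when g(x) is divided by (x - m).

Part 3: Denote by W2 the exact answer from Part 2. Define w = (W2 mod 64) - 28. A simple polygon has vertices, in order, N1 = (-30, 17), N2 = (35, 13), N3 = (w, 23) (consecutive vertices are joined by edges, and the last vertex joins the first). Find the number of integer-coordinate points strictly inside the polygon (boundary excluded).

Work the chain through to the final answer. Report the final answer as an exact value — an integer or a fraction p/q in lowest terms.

259

Part 1: 88053 = 3 * 7^2 * 599; number of divisors = (1+1) * (2+1) * (1+1) = 12; answer 12
Part 2: W1 = 12; m = -7; remainder = value at the root: 3*(-7)^4 + 8*(-7)^3 + 4*(-7)^2 - 8*(-7)^1 - 8 = (7203) + (-2744) + (196) + (56) + (-8) = 4703; answer 4703
Part 3: W2 = 4703; w = 3; cross terms: (-30*13 - 35*17)=-985, (35*23 - 3*13)=766, (3*17 - -30*23)=741; twice the area = |522| = 522; area = 261; boundary points = 1 + 2 + 3 = 6; strictly interior points = area - boundary/2 + 1 = 259; answer 259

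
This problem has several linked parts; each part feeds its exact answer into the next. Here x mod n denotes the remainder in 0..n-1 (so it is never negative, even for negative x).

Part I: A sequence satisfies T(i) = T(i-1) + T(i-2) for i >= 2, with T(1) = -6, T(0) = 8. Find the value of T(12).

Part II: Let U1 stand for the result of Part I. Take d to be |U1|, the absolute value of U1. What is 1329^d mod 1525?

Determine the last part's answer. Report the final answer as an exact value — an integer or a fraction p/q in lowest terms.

Part I: T(2) = 1*(-6) + 1*(8) = 2; iterating: T(2)=2, T(3)=-4, T(4)=-2, T(5)=-6, T(6)=-8, T(7)=-14, T(8)=-22, T(9)=-36, T(10)=-58, T(11)=-94, T(12)=-152; answer -152
Part II: U1 = -152; d = 152; squarings mod 1525: 1329^1=1329, 1329^2=291, 1329^4=806, 1329^8=1511, 1329^16=196, 1329^32=291, 1329^64=806, 1329^128=1511; 1329^152 = 1329^8 * 1329^16 * 1329^128 = 291 (mod 1525); answer 291

291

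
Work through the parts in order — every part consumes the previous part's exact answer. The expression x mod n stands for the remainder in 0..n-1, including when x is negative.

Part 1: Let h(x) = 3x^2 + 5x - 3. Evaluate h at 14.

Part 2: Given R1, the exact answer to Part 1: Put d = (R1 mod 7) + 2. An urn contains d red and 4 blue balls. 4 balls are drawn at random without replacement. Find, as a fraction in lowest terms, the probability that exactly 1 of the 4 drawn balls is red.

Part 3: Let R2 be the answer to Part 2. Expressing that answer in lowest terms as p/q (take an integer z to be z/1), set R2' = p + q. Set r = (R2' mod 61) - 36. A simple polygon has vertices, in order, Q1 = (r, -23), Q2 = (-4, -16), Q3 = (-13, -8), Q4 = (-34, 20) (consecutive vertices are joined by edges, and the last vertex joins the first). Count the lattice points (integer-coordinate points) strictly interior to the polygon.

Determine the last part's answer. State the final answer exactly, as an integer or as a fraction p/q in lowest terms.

56

Part 1: 3*(14)^2 + 5*(14)^1 - 3 = (588) + (70) + (-3) = 655; answer 655
Part 2: R1 = 655; d = 6; total draws C(10,4) = 210; favorable C(6,1)*C(4,3) = 24; P = 4/35; answer 4/35
Part 3: R2 = 4/35; threaded value p + q = 39; r = 3; cross terms: (3*-16 - -4*-23)=-140, (-4*-8 - -13*-16)=-176, (-13*20 - -34*-8)=-532, (-34*-23 - 3*20)=722; twice the area = |-126| = 126; area = 63; boundary points = 7 + 1 + 7 + 1 = 16; strictly interior points = area - boundary/2 + 1 = 56; answer 56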